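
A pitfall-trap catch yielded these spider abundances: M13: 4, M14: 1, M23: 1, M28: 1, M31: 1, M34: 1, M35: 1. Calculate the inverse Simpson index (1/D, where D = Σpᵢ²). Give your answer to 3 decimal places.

Total N = 4+1+1+1+1+1+1 = 10, so the proportions are 0.4, 0.1, 0.1, 0.1, 0.1, 0.1, 0.1 (working shown to 7 dp, full precision carried).
D = 0.4² + 0.1² + 0.1² + 0.1² + 0.1² + 0.1² + 0.1² = 0.1600000 + 0.0100000 + 0.0100000 + 0.0100000 + 0.0100000 + 0.0100000 + 0.0100000 = 0.2200000.
So 1/D = 4.54545, i.e. 4.545 to 3 decimal places.

4.545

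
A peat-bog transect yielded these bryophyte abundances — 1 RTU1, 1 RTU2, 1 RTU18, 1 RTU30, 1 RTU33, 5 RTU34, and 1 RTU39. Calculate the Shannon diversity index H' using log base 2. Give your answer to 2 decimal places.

2.40

Total N = 1+1+1+1+1+5+1 = 11, so the proportions are 0.0909, 0.0909, 0.0909, 0.0909, 0.0909, 0.4545, 0.0909 (working shown to 4 dp, full precision carried).
Each pᵢ log₂ pᵢ term: 0.0909×(-3.4594)=-0.3145, 0.0909×(-3.4594)=-0.3145, 0.0909×(-3.4594)=-0.3145, 0.0909×(-3.4594)=-0.3145, 0.0909×(-3.4594)=-0.3145, 0.4545×(-1.1375)=-0.5170, 0.0909×(-3.4594)=-0.3145.
Sum = -2.4040, so H' = 2.40.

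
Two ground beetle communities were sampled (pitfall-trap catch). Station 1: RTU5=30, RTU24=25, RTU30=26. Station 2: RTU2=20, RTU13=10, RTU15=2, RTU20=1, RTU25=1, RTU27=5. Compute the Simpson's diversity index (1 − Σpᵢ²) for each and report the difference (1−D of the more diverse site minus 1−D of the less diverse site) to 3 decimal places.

0.014

Station 1: N=81, proportions 0.37037, 0.308642, 0.320988, giving 1−D = 0.664533 (working shown to 6 dp, full precision carried).
Station 2: N=39, proportions 0.512821, 0.25641, 0.051282, 0.025641, 0.025641, 0.128205, giving 1−D = 0.650888.
Difference = |0.664533 − 0.650888| = 0.013645, i.e. 0.014 to 3 decimal places.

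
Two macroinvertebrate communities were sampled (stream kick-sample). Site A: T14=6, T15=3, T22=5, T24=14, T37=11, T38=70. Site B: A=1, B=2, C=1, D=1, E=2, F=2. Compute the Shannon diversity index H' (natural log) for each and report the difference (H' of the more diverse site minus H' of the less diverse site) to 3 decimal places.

Site A: N=109, proportions 0.055046, 0.027523, 0.045872, 0.12844, 0.100917, 0.642202, giving H' = 1.179312 (working shown to 6 dp, full precision carried).
Site B: N=9, proportions 0.111111, 0.222222, 0.111111, 0.111111, 0.222222, 0.222222, giving H' = 1.735126.
Difference = |1.179312 − 1.735126| = 0.555814, i.e. 0.556 to 3 decimal places.

0.556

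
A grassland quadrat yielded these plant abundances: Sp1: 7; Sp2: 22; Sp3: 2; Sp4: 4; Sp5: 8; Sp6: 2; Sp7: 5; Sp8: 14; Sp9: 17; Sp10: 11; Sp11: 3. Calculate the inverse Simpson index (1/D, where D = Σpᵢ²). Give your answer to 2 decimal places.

Total N = 7+22+2+4+8+2+5+14+17+11+3 = 95, so the proportions are 0.073684, 0.231579, 0.021053, 0.042105, 0.084211, 0.021053, 0.052632, 0.147368, 0.178947, 0.115789, 0.031579 (working shown to 6 dp, full precision carried).
D = 0.073684² + 0.231579² + 0.021053² + 0.042105² + 0.084211² + 0.021053² + 0.052632² + 0.147368² + 0.178947² + 0.115789² + 0.031579² = 0.005429 + 0.053629 + 0.000443 + 0.001773 + 0.007091 + 0.000443 + 0.002770 + 0.021717 + 0.032022 + 0.013407 + 0.000997 = 0.139723.
So 1/D = 7.1570, i.e. 7.16 to 2 decimal places.

7.16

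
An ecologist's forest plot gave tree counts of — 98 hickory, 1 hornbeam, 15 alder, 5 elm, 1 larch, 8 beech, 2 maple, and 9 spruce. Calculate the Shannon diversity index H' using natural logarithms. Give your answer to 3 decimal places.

Total N = 98+1+15+5+1+8+2+9 = 139, so the proportions are 0.70504, 0.00719, 0.10791, 0.03597, 0.00719, 0.05755, 0.01439, 0.06475 (working shown to 5 dp, full precision carried).
Each pᵢ ln pᵢ term: 0.70504×(-0.34951)=-0.24641, 0.00719×(-4.93447)=-0.03550, 0.10791×(-2.22642)=-0.24026, 0.03597×(-3.32504)=-0.11961, 0.00719×(-4.93447)=-0.03550, 0.05755×(-2.85503)=-0.16432, 0.01439×(-4.24133)=-0.06103, 0.06475×(-2.73725)=-0.17723.
Sum = -1.07986, so H' = 1.080.

1.080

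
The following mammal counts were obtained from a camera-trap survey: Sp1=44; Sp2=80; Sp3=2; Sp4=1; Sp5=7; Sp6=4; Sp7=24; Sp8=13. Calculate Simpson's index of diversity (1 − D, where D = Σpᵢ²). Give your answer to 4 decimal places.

Total N = 44+80+2+1+7+4+24+13 = 175, so the proportions are 0.251429, 0.457143, 0.011429, 0.005714, 0.04, 0.022857, 0.137143, 0.074286 (working shown to 6 dp, full precision carried).
D = 0.251429² + 0.457143² + 0.011429² + 0.005714² + 0.04² + 0.022857² + 0.137143² + 0.074286² = 0.063216 + 0.208980 + 0.000131 + 0.000033 + 0.001600 + 0.000522 + 0.018808 + 0.005518 = 0.298808.
So 1 − D = 0.701192, i.e. 0.7012 to 4 decimal places.

0.7012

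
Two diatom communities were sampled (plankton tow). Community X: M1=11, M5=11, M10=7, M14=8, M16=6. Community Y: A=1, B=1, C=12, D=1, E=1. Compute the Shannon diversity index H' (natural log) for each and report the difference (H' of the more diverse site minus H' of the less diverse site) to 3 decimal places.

Community X: N=43, proportions 0.25581, 0.25581, 0.16279, 0.18605, 0.13953, giving H' = 1.58071 (working shown to 5 dp, full precision carried).
Community Y: N=16, proportions 0.0625, 0.0625, 0.75, 0.0625, 0.0625, giving H' = 0.90891.
Difference = |1.58071 − 0.90891| = 0.67180, i.e. 0.672 to 3 decimal places.

0.672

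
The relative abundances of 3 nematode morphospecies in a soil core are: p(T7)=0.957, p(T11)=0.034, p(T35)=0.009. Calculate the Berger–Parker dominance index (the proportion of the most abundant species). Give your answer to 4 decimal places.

0.9570

The largest proportion is 0.957, i.e. d = 0.9570 to 4 decimal places.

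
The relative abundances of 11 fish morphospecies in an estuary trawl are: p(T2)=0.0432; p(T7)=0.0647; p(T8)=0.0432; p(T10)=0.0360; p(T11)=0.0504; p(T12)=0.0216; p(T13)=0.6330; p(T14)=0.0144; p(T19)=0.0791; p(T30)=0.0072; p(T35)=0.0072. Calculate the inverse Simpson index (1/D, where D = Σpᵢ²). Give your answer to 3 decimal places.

2.384

D = 0.0432² + 0.0647² + 0.0432² + 0.036² + 0.0504² + 0.0216² + 0.633² + 0.0144² + 0.0791² + 0.0072² + 0.0072² = 0.001866 + 0.004186 + 0.001866 + 0.001296 + 0.002540 + 0.000467 + 0.400689 + 0.000207 + 0.006257 + 0.000052 + 0.000052 = 0.419478 (working shown to 6 dp, full precision carried).
So 1/D = 2.38391, i.e. 2.384 to 3 decimal places.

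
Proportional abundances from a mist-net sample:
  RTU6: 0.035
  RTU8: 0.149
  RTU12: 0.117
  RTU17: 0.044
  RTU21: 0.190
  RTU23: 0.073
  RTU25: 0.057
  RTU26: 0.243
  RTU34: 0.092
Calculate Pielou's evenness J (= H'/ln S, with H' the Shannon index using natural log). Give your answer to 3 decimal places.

0.921

H' = −Σ pᵢ ln pᵢ = −((-0.11733) + (-0.28367) + (-0.25103) + (-0.13744) + (-0.31554) + (-0.19106) + (-0.16329) + (-0.34377) + (-0.21951)) = 2.02264 (working shown to 5 dp, full precision carried).
With S = 9 species, ln S = 2.19722, so J = 2.02264/2.19722 = 0.92054, i.e. 0.921 to 3 decimal places.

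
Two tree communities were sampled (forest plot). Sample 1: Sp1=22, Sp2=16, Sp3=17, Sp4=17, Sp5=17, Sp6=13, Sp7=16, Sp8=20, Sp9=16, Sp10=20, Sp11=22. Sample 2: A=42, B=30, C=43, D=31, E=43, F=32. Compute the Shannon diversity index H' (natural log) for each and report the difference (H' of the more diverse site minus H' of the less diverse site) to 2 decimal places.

0.61

Sample 1: N=196, proportions 0.1122, 0.0816, 0.0867, 0.0867, 0.0867, 0.0663, 0.0816, 0.102, 0.0816, 0.102, 0.1122, giving H' = 2.3865 (working shown to 4 dp, full precision carried).
Sample 2: N=221, proportions 0.19, 0.1357, 0.1946, 0.1403, 0.1946, 0.1448, giving H' = 1.7790.
Difference = |2.3865 − 1.7790| = 0.6075, i.e. 0.61 to 2 decimal places.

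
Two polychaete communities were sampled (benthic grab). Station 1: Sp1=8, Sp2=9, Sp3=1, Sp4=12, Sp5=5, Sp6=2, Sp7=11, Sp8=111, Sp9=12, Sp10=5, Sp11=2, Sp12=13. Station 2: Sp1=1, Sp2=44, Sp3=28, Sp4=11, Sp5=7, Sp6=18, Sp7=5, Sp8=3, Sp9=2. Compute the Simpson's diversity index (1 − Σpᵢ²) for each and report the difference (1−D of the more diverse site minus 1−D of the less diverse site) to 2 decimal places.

0.13

Station 1: N=191, proportions 0.0419, 0.0471, 0.0052, 0.0628, 0.0262, 0.0105, 0.0576, 0.5812, 0.0628, 0.0262, 0.0105, 0.0681, giving 1−D = 0.6408 (working shown to 4 dp, full precision carried).
Station 2: N=119, proportions 0.0084, 0.3697, 0.2353, 0.0924, 0.0588, 0.1513, 0.042, 0.0252, 0.0168, giving 1−D = 0.7703.
Difference = |0.6408 − 0.7703| = 0.1295, i.e. 0.13 to 2 decimal places.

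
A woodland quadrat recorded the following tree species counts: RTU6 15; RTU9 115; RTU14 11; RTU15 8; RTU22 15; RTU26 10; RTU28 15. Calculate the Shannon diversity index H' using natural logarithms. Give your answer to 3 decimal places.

Total N = 15+115+11+8+15+10+15 = 189, so the proportions are 0.07937, 0.60847, 0.0582, 0.04233, 0.07937, 0.05291, 0.07937 (working shown to 5 dp, full precision carried).
Each pᵢ ln pᵢ term: 0.07937×(-2.53370)=-0.20109, 0.60847×(-0.49681)=-0.30229, 0.0582×(-2.84385)=-0.16552, 0.04233×(-3.16231)=-0.13385, 0.07937×(-2.53370)=-0.20109, 0.05291×(-2.93916)=-0.15551, 0.07937×(-2.53370)=-0.20109.
Sum = -1.36044, so H' = 1.360.

1.360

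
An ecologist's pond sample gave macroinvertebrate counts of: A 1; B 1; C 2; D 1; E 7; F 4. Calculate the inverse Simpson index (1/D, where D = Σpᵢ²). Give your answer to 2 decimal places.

Total N = 1+1+2+1+7+4 = 16, so the proportions are 0.0625, 0.0625, 0.125, 0.0625, 0.4375, 0.25 (working shown to 6 dp, full precision carried).
D = 0.0625² + 0.0625² + 0.125² + 0.0625² + 0.4375² + 0.25² = 0.003906 + 0.003906 + 0.015625 + 0.003906 + 0.191406 + 0.062500 = 0.281250.
So 1/D = 3.5556, i.e. 3.56 to 2 decimal places.

3.56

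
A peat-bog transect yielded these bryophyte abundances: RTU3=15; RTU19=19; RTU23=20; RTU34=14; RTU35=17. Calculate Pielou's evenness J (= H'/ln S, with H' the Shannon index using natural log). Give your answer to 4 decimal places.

0.9944

Total N = 15+19+20+14+17 = 85, so the proportions are 0.176471, 0.223529, 0.235294, 0.164706, 0.2 (working shown to 6 dp, full precision carried).
H' = −Σ pᵢ ln pᵢ = −((-0.306106) + (-0.334895) + (-0.340452) + (-0.297063) + (-0.321888)) = 1.600402.
With S = 5 species, ln S = 1.609438, so J = 1.600402/1.609438 = 0.994386, i.e. 0.9944 to 4 decimal places.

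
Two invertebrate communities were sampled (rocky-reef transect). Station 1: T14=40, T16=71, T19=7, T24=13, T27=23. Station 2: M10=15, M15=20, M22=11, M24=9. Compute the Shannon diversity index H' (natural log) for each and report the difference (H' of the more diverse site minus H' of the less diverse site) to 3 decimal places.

0.000

Station 1: N=154, proportions 0.25974, 0.46104, 0.04545, 0.08442, 0.14935, giving H' = 1.34028 (working shown to 5 dp, full precision carried).
Station 2: N=55, proportions 0.27273, 0.36364, 0.2, 0.16364, giving H' = 1.34029.
Difference = |1.34028 − 1.34029| = 0.00001, i.e. 0.000 to 3 decimal places.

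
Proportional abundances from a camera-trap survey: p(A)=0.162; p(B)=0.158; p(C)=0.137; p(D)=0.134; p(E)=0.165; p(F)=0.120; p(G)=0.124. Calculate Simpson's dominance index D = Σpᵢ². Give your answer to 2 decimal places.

0.14

D = 0.162² + 0.158² + 0.137² + 0.134² + 0.165² + 0.12² + 0.124² = 0.02624 + 0.02496 + 0.01877 + 0.01796 + 0.02723 + 0.01440 + 0.01538 = 0.14493 (working shown to 5 dp, full precision carried).
To 2 decimal places, D = 0.14.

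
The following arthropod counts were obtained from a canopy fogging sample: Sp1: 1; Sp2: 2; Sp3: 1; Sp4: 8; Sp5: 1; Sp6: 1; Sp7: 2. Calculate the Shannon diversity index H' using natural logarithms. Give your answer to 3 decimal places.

1.560

Total N = 1+2+1+8+1+1+2 = 16, so the proportions are 0.0625, 0.125, 0.0625, 0.5, 0.0625, 0.0625, 0.125 (working shown to 5 dp, full precision carried).
Each pᵢ ln pᵢ term: 0.0625×(-2.77259)=-0.17329, 0.125×(-2.07944)=-0.25993, 0.0625×(-2.77259)=-0.17329, 0.5×(-0.69315)=-0.34657, 0.0625×(-2.77259)=-0.17329, 0.0625×(-2.77259)=-0.17329, 0.125×(-2.07944)=-0.25993.
Sum = -1.55958, so H' = 1.560.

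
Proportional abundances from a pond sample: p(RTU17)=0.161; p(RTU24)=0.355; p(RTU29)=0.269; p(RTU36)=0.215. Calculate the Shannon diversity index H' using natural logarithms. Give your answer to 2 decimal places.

1.35

Each pᵢ ln pᵢ term (working shown to 4 dp, full precision carried): 0.161×(-1.8264)=-0.2940, 0.355×(-1.0356)=-0.3677, 0.269×(-1.3130)=-0.3532, 0.215×(-1.5371)=-0.3305.
Sum = -1.3454, so H' = 1.35.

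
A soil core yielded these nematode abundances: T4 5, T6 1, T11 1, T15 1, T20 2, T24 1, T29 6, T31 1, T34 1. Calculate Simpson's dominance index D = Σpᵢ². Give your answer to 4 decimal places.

0.1967

Total N = 5+1+1+1+2+1+6+1+1 = 19, so the proportions are 0.263158, 0.052632, 0.052632, 0.052632, 0.105263, 0.052632, 0.315789, 0.052632, 0.052632 (working shown to 6 dp, full precision carried).
D = 0.263158² + 0.052632² + 0.052632² + 0.052632² + 0.105263² + 0.052632² + 0.315789² + 0.052632² + 0.052632² = 0.069252 + 0.002770 + 0.002770 + 0.002770 + 0.011080 + 0.002770 + 0.099723 + 0.002770 + 0.002770 = 0.196676.
To 4 decimal places, D = 0.1967.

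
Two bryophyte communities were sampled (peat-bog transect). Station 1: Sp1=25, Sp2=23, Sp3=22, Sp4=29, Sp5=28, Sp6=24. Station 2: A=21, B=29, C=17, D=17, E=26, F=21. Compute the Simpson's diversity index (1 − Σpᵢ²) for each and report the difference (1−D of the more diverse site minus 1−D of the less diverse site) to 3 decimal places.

Station 1: N=151, proportions 0.16556, 0.15232, 0.1457, 0.19205, 0.18543, 0.15894, giving 1−D = 0.83163 (working shown to 5 dp, full precision carried).
Station 2: N=131, proportions 0.16031, 0.22137, 0.12977, 0.12977, 0.19847, 0.16031, giving 1−D = 0.82653.
Difference = |0.83163 − 0.82653| = 0.00510, i.e. 0.005 to 3 decimal places.

0.005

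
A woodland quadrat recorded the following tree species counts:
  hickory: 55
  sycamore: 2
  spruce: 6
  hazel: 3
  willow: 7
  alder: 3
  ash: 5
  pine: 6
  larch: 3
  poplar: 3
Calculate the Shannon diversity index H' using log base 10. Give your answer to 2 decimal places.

Total N = 55+2+6+3+7+3+5+6+3+3 = 93, so the proportions are 0.5914, 0.0215, 0.0645, 0.0323, 0.0753, 0.0323, 0.0538, 0.0645, 0.0323, 0.0323 (working shown to 4 dp, full precision carried).
Each pᵢ log₁₀ pᵢ term: 0.5914×(-0.2281)=-0.1349, 0.0215×(-1.6675)=-0.0359, 0.0645×(-1.1903)=-0.0768, 0.0323×(-1.4914)=-0.0481, 0.0753×(-1.1234)=-0.0846, 0.0323×(-1.4914)=-0.0481, 0.0538×(-1.2695)=-0.0683, 0.0645×(-1.1903)=-0.0768, 0.0323×(-1.4914)=-0.0481, 0.0323×(-1.4914)=-0.0481.
Sum = -0.6696, so H' = 0.67.

0.67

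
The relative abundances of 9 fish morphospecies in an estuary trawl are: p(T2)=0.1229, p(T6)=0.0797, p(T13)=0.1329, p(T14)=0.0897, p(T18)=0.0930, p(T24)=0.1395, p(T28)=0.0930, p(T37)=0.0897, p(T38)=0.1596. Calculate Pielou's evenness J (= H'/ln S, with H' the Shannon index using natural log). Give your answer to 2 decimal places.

0.99

H' = −Σ pᵢ ln pᵢ = −((-0.2576) + (-0.2016) + (-0.2682) + (-0.2163) + (-0.2209) + (-0.2748) + (-0.2209) + (-0.2163) + (-0.2929)) = 2.1695 (working shown to 4 dp, full precision carried).
With S = 9 species, ln S = 2.1972, so J = 2.1695/2.1972 = 0.9874, i.e. 0.99 to 2 decimal places.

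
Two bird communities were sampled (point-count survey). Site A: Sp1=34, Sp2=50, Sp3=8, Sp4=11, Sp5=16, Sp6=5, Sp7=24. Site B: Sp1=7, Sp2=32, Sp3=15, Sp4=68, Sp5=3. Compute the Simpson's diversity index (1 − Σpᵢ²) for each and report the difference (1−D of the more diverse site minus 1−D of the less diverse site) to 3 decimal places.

Site A: N=148, proportions 0.22973, 0.33784, 0.05405, 0.07432, 0.10811, 0.03378, 0.16216, giving 1−D = 0.78552 (working shown to 5 dp, full precision carried).
Site B: N=125, proportions 0.056, 0.256, 0.12, 0.544, 0.024, giving 1−D = 0.62042.
Difference = |0.78552 − 0.62042| = 0.16510, i.e. 0.165 to 3 decimal places.

0.165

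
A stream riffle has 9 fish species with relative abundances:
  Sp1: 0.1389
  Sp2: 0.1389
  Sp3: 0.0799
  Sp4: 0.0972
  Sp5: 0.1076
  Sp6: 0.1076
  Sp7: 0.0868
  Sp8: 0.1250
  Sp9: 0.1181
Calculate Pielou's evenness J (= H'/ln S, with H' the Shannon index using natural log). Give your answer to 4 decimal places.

H' = −Σ pᵢ ln pᵢ = −((-0.274189) + (-0.274189) + (-0.201906) + (-0.226572) + (-0.239876) + (-0.239876) + (-0.212152) + (-0.259930) + (-0.252288)) = 2.180978 (working shown to 6 dp, full precision carried).
With S = 9 species, ln S = 2.197225, so J = 2.180978/2.197225 = 0.992606, i.e. 0.9926 to 4 decimal places.

0.9926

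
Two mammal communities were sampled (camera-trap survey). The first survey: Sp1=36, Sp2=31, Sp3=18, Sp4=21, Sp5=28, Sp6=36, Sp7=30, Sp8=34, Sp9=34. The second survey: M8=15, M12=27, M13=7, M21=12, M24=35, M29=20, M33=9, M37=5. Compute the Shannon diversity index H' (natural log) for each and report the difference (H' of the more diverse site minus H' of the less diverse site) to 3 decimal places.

0.270

The first survey: N=268, proportions 0.13433, 0.11567, 0.06716, 0.07836, 0.10448, 0.13433, 0.11194, 0.12687, 0.12687, giving H' = 2.17472 (working shown to 5 dp, full precision carried).
The second survey: N=130, proportions 0.11538, 0.20769, 0.05385, 0.09231, 0.26923, 0.15385, 0.06923, 0.03846, giving H' = 1.90428.
Difference = |2.17472 − 1.90428| = 0.27044, i.e. 0.270 to 3 decimal places.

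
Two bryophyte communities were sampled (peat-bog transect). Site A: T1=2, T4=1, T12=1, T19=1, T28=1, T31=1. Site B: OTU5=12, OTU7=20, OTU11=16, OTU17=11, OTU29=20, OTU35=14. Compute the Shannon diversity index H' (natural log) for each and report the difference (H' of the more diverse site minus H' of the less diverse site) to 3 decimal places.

0.018

Site A: N=7, proportions 0.28571, 0.14286, 0.14286, 0.14286, 0.14286, 0.14286, giving H' = 1.74787 (working shown to 5 dp, full precision carried).
Site B: N=93, proportions 0.12903, 0.21505, 0.17204, 0.11828, 0.21505, 0.15054, giving H' = 1.76558.
Difference = |1.74787 − 1.76558| = 0.01771, i.e. 0.018 to 3 decimal places.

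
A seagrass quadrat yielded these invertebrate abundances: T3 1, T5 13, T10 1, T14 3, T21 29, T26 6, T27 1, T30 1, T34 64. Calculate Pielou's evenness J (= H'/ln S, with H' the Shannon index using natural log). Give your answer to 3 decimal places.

0.602

Total N = 1+13+1+3+29+6+1+1+64 = 119, so the proportions are 0.0084, 0.10924, 0.0084, 0.02521, 0.2437, 0.05042, 0.0084, 0.0084, 0.53782 (working shown to 5 dp, full precision carried).
H' = −Σ pᵢ ln pᵢ = −((-0.04016) + (-0.24188) + (-0.04016) + (-0.09279) + (-0.34406) + (-0.15062) + (-0.04016) + (-0.04016) + (-0.33357)) = 1.32357.
With S = 9 species, ln S = 2.19722, so J = 1.32357/2.19722 = 0.60238, i.e. 0.602 to 3 decimal places.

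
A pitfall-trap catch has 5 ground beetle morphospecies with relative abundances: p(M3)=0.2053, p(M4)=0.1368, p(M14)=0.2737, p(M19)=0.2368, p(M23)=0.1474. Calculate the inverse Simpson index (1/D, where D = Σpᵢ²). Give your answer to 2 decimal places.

D = 0.2053² + 0.1368² + 0.2737² + 0.2368² + 0.1474² = 0.042148 + 0.018714 + 0.074912 + 0.056074 + 0.021727 = 0.213575 (working shown to 6 dp, full precision carried).
So 1/D = 4.6822, i.e. 4.68 to 2 decimal places.

4.68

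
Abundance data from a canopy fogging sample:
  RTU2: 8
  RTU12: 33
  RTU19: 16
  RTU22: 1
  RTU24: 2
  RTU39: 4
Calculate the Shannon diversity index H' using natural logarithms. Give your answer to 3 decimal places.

1.295

Total N = 8+33+16+1+2+4 = 64, so the proportions are 0.125, 0.51562, 0.25, 0.01562, 0.03125, 0.0625 (working shown to 5 dp, full precision carried).
Each pᵢ ln pᵢ term: 0.125×(-2.07944)=-0.25993, 0.51562×(-0.66238)=-0.34154, 0.25×(-1.38629)=-0.34657, 0.01562×(-4.15888)=-0.06498, 0.03125×(-3.46574)=-0.10830, 0.0625×(-2.77259)=-0.17329.
Sum = -1.29461, so H' = 1.295.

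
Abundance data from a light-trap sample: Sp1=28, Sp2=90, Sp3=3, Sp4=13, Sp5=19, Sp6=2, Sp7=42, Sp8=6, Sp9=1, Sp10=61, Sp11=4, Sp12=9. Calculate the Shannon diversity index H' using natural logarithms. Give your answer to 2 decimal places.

Total N = 28+90+3+13+19+2+42+6+1+61+4+9 = 278, so the proportions are 0.1007, 0.3237, 0.0108, 0.0468, 0.0683, 0.0072, 0.1511, 0.0216, 0.0036, 0.2194, 0.0144, 0.0324 (working shown to 4 dp, full precision carried).
Each pᵢ ln pᵢ term: 0.1007×(-2.2954)=-0.2312, 0.3237×(-1.1278)=-0.3651, 0.0108×(-4.5290)=-0.0489, 0.0468×(-3.0627)=-0.1432, 0.0683×(-2.6832)=-0.1834, 0.0072×(-4.9345)=-0.0355, 0.1511×(-1.8900)=-0.2855, 0.0216×(-3.8359)=-0.0828, 0.0036×(-5.6276)=-0.0202, 0.2194×(-1.5167)=-0.3328, 0.0144×(-4.2413)=-0.0610, 0.0324×(-3.4304)=-0.1111.
Sum = -1.9007, so H' = 1.90.

1.90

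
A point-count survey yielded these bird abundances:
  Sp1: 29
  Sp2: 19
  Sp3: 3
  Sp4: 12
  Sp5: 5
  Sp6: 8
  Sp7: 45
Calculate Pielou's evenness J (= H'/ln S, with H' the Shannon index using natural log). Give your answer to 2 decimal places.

0.84

Total N = 29+19+3+12+5+8+45 = 121, so the proportions are 0.2397, 0.157, 0.0248, 0.0992, 0.0413, 0.0661, 0.3719 (working shown to 4 dp, full precision carried).
H' = −Σ pᵢ ln pᵢ = −((-0.3424) + (-0.2907) + (-0.0917) + (-0.2292) + (-0.1317) + (-0.1796) + (-0.3679)) = 1.6330.
With S = 7 species, ln S = 1.9459, so J = 1.6330/1.9459 = 0.8392, i.e. 0.84 to 2 decimal places.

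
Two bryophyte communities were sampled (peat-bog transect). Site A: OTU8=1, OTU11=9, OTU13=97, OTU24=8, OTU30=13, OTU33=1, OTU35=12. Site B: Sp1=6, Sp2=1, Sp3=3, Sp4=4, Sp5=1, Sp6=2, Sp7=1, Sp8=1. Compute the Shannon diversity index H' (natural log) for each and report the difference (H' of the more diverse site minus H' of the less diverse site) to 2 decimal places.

Site A: N=141, proportions 0.0071, 0.0638, 0.6879, 0.0567, 0.0922, 0.0071, 0.0851, giving H' = 1.0954 (working shown to 4 dp, full precision carried).
Site B: N=19, proportions 0.3158, 0.0526, 0.1579, 0.2105, 0.0526, 0.1053, 0.0526, 0.0526, giving H' = 1.8403.
Difference = |1.0954 − 1.8403| = 0.7449, i.e. 0.74 to 2 decimal places.

0.74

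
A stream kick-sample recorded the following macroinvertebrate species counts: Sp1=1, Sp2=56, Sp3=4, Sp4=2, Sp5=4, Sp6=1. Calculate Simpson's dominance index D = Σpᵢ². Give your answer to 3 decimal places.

Total N = 1+56+4+2+4+1 = 68, so the proportions are 0.01471, 0.82353, 0.05882, 0.02941, 0.05882, 0.01471 (working shown to 5 dp, full precision carried).
D = 0.01471² + 0.82353² + 0.05882² + 0.02941² + 0.05882² + 0.01471² = 0.00022 + 0.67820 + 0.00346 + 0.00087 + 0.00346 + 0.00022 = 0.68642.
To 3 decimal places, D = 0.686.

0.686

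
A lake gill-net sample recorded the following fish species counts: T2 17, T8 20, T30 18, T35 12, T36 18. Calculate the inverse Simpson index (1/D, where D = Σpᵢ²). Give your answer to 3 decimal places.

Total N = 17+20+18+12+18 = 85, so the proportions are 0.2, 0.2352941, 0.2117647, 0.1411765, 0.2117647 (working shown to 7 dp, full precision carried).
D = 0.2² + 0.2352941² + 0.2117647² + 0.1411765² + 0.2117647² = 0.0400000 + 0.0553633 + 0.0448443 + 0.0199308 + 0.0448443 = 0.2049827.
So 1/D = 4.87846, i.e. 4.878 to 3 decimal places.

4.878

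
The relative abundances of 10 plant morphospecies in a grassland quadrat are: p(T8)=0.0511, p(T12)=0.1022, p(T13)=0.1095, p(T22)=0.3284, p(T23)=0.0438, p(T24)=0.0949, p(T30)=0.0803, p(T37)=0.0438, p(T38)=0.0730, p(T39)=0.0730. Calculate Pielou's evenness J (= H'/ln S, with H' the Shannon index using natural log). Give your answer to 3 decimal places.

0.901

H' = −Σ pᵢ ln pᵢ = −((-0.15197) + (-0.23310) + (-0.24220) + (-0.36568) + (-0.13701) + (-0.22348) + (-0.20252) + (-0.13701) + (-0.19106) + (-0.19106)) = 2.07509 (working shown to 5 dp, full precision carried).
With S = 10 species, ln S = 2.30259, so J = 2.07509/2.30259 = 0.90120, i.e. 0.901 to 3 decimal places.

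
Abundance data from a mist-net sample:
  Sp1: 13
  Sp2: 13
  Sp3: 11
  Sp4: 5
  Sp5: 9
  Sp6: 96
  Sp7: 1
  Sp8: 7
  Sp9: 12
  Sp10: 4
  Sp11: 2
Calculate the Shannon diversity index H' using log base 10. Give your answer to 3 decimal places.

0.708

Total N = 13+13+11+5+9+96+1+7+12+4+2 = 173, so the proportions are 0.07514, 0.07514, 0.06358, 0.0289, 0.05202, 0.55491, 0.00578, 0.04046, 0.06936, 0.02312, 0.01156 (working shown to 5 dp, full precision carried).
Each pᵢ log₁₀ pᵢ term: 0.07514×(-1.12410)=-0.08447, 0.07514×(-1.12410)=-0.08447, 0.06358×(-1.19665)=-0.07609, 0.0289×(-1.53908)=-0.04448, 0.05202×(-1.28380)=-0.06679, 0.55491×(-0.25577)=-0.14193, 0.00578×(-2.23805)=-0.01294, 0.04046×(-1.39295)=-0.05636, 0.06936×(-1.15886)=-0.08038, 0.02312×(-1.63599)=-0.03783, 0.01156×(-1.93702)=-0.02239.
Sum = -0.70813, so H' = 0.708.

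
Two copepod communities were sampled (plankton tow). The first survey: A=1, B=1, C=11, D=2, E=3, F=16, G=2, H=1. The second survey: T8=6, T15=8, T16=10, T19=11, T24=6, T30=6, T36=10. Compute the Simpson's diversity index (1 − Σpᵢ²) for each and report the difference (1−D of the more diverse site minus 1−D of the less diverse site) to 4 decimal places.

The first survey: N=37, proportions 0.027027, 0.027027, 0.297297, 0.054054, 0.081081, 0.432432, 0.054054, 0.027027, giving 1−D = 0.710007 (working shown to 6 dp, full precision carried).
The second survey: N=57, proportions 0.105263, 0.140351, 0.175439, 0.192982, 0.105263, 0.105263, 0.175439, giving 1−D = 0.848261.
Difference = |0.710007 − 0.848261| = 0.138254, i.e. 0.1383 to 4 decimal places.

0.1383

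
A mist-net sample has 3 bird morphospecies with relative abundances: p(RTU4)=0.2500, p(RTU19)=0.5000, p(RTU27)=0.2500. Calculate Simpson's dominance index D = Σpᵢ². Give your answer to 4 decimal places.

0.3750

D = 0.25² + 0.5² + 0.25² = 0.062500 + 0.250000 + 0.062500 = 0.375000 (working shown to 6 dp, full precision carried).
To 4 decimal places, D = 0.3750.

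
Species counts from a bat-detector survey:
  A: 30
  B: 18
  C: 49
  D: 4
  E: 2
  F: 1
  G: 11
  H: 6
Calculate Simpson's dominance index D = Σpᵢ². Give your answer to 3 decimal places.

Total N = 30+18+49+4+2+1+11+6 = 121, so the proportions are 0.24793, 0.14876, 0.40496, 0.03306, 0.01653, 0.00826, 0.09091, 0.04959 (working shown to 5 dp, full precision carried).
D = 0.24793² + 0.14876² + 0.40496² + 0.03306² + 0.01653² + 0.00826² + 0.09091² + 0.04959² = 0.06147 + 0.02213 + 0.16399 + 0.00109 + 0.00027 + 0.00007 + 0.00826 + 0.00246 = 0.25975.
To 3 decimal places, D = 0.260.

0.260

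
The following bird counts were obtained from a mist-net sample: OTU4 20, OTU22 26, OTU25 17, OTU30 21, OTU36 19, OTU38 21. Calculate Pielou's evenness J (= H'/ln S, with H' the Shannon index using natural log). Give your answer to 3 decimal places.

Total N = 20+26+17+21+19+21 = 124, so the proportions are 0.16129, 0.20968, 0.1371, 0.16935, 0.15323, 0.16935 (working shown to 5 dp, full precision carried).
H' = −Σ pᵢ ln pᵢ = −((-0.29428) + (-0.32755) + (-0.27242) + (-0.30073) + (-0.28743) + (-0.30073)) = 1.78315.
With S = 6 species, ln S = 1.79176, so J = 1.78315/1.79176 = 0.99520, i.e. 0.995 to 3 decimal places.

0.995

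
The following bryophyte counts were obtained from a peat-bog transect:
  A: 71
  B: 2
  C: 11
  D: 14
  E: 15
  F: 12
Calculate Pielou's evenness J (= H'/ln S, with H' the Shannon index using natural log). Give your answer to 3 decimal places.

0.740

Total N = 71+2+11+14+15+12 = 125, so the proportions are 0.568, 0.016, 0.088, 0.112, 0.12, 0.096 (working shown to 5 dp, full precision carried).
H' = −Σ pᵢ ln pᵢ = −((-0.32128) + (-0.06616) + (-0.21388) + (-0.24520) + (-0.25443) + (-0.22497)) = 1.32591.
With S = 6 species, ln S = 1.79176, so J = 1.32591/1.79176 = 0.74001, i.e. 0.740 to 3 decimal places.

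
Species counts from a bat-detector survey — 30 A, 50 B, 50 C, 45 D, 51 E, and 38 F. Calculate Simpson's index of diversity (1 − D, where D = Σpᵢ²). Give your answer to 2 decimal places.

0.83

Total N = 30+50+50+45+51+38 = 264, so the proportions are 0.1136, 0.1894, 0.1894, 0.1705, 0.1932, 0.1439 (working shown to 4 dp, full precision carried).
D = 0.1136² + 0.1894² + 0.1894² + 0.1705² + 0.1932² + 0.1439² = 0.0129 + 0.0359 + 0.0359 + 0.0291 + 0.0373 + 0.0207 = 0.1717.
So 1 − D = 0.8283, i.e. 0.83 to 2 decimal places.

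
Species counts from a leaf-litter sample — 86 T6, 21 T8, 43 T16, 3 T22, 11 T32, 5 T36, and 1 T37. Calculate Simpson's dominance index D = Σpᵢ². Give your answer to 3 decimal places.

0.341

Total N = 86+21+43+3+11+5+1 = 170, so the proportions are 0.50588, 0.12353, 0.25294, 0.01765, 0.06471, 0.02941, 0.00588 (working shown to 5 dp, full precision carried).
D = 0.50588² + 0.12353² + 0.25294² + 0.01765² + 0.06471² + 0.02941² + 0.00588² = 0.25592 + 0.01526 + 0.06398 + 0.00031 + 0.00419 + 0.00087 + 0.00003 = 0.34055.
To 3 decimal places, D = 0.341.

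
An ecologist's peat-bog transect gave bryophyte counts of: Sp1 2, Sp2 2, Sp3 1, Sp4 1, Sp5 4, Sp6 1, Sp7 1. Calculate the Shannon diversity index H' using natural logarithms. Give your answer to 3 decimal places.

1.792

Total N = 2+2+1+1+4+1+1 = 12, so the proportions are 0.16667, 0.16667, 0.08333, 0.08333, 0.33333, 0.08333, 0.08333 (working shown to 5 dp, full precision carried).
Each pᵢ ln pᵢ term: 0.16667×(-1.79176)=-0.29863, 0.16667×(-1.79176)=-0.29863, 0.08333×(-2.48491)=-0.20708, 0.08333×(-2.48491)=-0.20708, 0.33333×(-1.09861)=-0.36620, 0.08333×(-2.48491)=-0.20708, 0.08333×(-2.48491)=-0.20708.
Sum = -1.79176, so H' = 1.792.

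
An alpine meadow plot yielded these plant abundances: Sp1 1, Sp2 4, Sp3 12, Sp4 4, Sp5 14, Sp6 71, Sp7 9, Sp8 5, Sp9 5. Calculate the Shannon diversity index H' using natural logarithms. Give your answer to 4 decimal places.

Total N = 1+4+12+4+14+71+9+5+5 = 125, so the proportions are 0.008, 0.032, 0.096, 0.032, 0.112, 0.568, 0.072, 0.04, 0.04 (working shown to 6 dp, full precision carried).
Each pᵢ ln pᵢ term: 0.008×(-4.828314)=-0.038627, 0.032×(-3.442019)=-0.110145, 0.096×(-2.343407)=-0.224967, 0.032×(-3.442019)=-0.110145, 0.112×(-2.189256)=-0.245197, 0.568×(-0.565634)=-0.321280, 0.072×(-2.631089)=-0.189438, 0.04×(-3.218876)=-0.128755, 0.04×(-3.218876)=-0.128755.
Sum = -1.497308, so H' = 1.4973.

1.4973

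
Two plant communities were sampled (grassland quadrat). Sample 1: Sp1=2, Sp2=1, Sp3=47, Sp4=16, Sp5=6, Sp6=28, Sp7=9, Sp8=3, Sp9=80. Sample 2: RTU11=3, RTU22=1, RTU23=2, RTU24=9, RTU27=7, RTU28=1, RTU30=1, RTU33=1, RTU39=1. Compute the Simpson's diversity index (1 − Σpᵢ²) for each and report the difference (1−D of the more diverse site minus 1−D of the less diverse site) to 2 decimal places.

0.05

Sample 1: N=192, proportions 0.0104, 0.0052, 0.2448, 0.0833, 0.0312, 0.1458, 0.0469, 0.0156, 0.4167, giving 1−D = 0.7347 (working shown to 4 dp, full precision carried).
Sample 2: N=26, proportions 0.1154, 0.0385, 0.0769, 0.3462, 0.2692, 0.0385, 0.0385, 0.0385, 0.0385, giving 1−D = 0.7811.
Difference = |0.7347 − 0.7811| = 0.0464, i.e. 0.05 to 2 decimal places.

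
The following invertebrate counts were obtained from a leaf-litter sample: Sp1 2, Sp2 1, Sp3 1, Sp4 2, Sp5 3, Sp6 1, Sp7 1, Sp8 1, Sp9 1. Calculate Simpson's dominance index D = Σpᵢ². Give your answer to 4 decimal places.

0.1361

Total N = 2+1+1+2+3+1+1+1+1 = 13, so the proportions are 0.153846, 0.076923, 0.076923, 0.153846, 0.230769, 0.076923, 0.076923, 0.076923, 0.076923 (working shown to 6 dp, full precision carried).
D = 0.153846² + 0.076923² + 0.076923² + 0.153846² + 0.230769² + 0.076923² + 0.076923² + 0.076923² + 0.076923² = 0.023669 + 0.005917 + 0.005917 + 0.023669 + 0.053254 + 0.005917 + 0.005917 + 0.005917 + 0.005917 = 0.136095.
To 4 decimal places, D = 0.1361.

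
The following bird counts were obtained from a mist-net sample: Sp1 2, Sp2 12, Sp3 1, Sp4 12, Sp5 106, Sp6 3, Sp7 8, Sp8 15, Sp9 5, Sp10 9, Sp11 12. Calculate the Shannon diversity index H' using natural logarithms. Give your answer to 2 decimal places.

1.58

Total N = 2+12+1+12+106+3+8+15+5+9+12 = 185, so the proportions are 0.0108, 0.0649, 0.0054, 0.0649, 0.573, 0.0162, 0.0432, 0.0811, 0.027, 0.0486, 0.0649 (working shown to 4 dp, full precision carried).
Each pᵢ ln pᵢ term: 0.0108×(-4.5272)=-0.0489, 0.0649×(-2.7354)=-0.1774, 0.0054×(-5.2204)=-0.0282, 0.0649×(-2.7354)=-0.1774, 0.573×(-0.5569)=-0.3191, 0.0162×(-4.1217)=-0.0668, 0.0432×(-3.1409)=-0.1358, 0.0811×(-2.5123)=-0.2037, 0.027×(-3.6109)=-0.0976, 0.0486×(-3.0231)=-0.1471, 0.0649×(-2.7354)=-0.1774.
Sum = -1.5796, so H' = 1.58.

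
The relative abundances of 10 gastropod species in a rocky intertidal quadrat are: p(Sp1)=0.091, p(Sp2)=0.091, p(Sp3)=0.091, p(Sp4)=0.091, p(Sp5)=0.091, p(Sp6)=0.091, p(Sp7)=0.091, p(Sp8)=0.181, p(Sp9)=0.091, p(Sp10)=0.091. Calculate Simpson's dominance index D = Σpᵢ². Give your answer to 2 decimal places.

0.11

D = 0.091² + 0.091² + 0.091² + 0.091² + 0.091² + 0.091² + 0.091² + 0.181² + 0.091² + 0.091² = 0.0083 + 0.0083 + 0.0083 + 0.0083 + 0.0083 + 0.0083 + 0.0083 + 0.0328 + 0.0083 + 0.0083 = 0.1073 (working shown to 4 dp, full precision carried).
To 2 decimal places, D = 0.11.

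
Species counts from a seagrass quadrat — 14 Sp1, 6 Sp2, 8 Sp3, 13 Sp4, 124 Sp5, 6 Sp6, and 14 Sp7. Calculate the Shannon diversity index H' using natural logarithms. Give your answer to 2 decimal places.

Total N = 14+6+8+13+124+6+14 = 185, so the proportions are 0.0757, 0.0324, 0.0432, 0.0703, 0.6703, 0.0324, 0.0757 (working shown to 4 dp, full precision carried).
Each pᵢ ln pᵢ term: 0.0757×(-2.5813)=-0.1953, 0.0324×(-3.4286)=-0.1112, 0.0432×(-3.1409)=-0.1358, 0.0703×(-2.6554)=-0.1866, 0.6703×(-0.4001)=-0.2682, 0.0324×(-3.4286)=-0.1112, 0.0757×(-2.5813)=-0.1953.
Sum = -1.2037, so H' = 1.20.

1.20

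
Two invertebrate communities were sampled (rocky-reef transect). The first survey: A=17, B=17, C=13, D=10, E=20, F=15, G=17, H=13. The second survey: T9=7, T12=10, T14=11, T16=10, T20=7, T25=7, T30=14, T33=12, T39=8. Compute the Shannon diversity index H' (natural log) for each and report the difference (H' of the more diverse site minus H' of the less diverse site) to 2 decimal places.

The first survey: N=122, proportions 0.1393, 0.1393, 0.1066, 0.082, 0.1639, 0.123, 0.1393, 0.1066, giving H' = 2.0602 (working shown to 4 dp, full precision carried).
The second survey: N=86, proportions 0.0814, 0.1163, 0.1279, 0.1163, 0.0814, 0.0814, 0.1628, 0.1395, 0.093, giving H' = 2.1672.
Difference = |2.0602 − 2.1672| = 0.1070, i.e. 0.11 to 2 decimal places.

0.11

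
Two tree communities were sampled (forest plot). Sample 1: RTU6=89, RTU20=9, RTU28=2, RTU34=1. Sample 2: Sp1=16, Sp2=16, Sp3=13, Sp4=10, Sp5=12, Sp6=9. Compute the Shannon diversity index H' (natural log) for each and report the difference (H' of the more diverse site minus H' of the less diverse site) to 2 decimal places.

Sample 1: N=101, proportions 0.8812, 0.0891, 0.0198, 0.0099, giving H' = 0.4503 (working shown to 4 dp, full precision carried).
Sample 2: N=76, proportions 0.2105, 0.2105, 0.1711, 0.1316, 0.1579, 0.1184, giving H' = 1.7691.
Difference = |0.4503 − 1.7691| = 1.3188, i.e. 1.32 to 2 decimal places.

1.32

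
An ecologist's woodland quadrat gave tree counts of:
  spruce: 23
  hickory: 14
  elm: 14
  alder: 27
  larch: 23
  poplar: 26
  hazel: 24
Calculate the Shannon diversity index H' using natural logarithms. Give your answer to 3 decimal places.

1.917

Total N = 23+14+14+27+23+26+24 = 151, so the proportions are 0.15232, 0.09272, 0.09272, 0.17881, 0.15232, 0.17219, 0.15894 (working shown to 5 dp, full precision carried).
Each pᵢ ln pᵢ term: 0.15232×(-1.88179)=-0.28663, 0.09272×(-2.37822)=-0.22050, 0.09272×(-2.37822)=-0.22050, 0.17881×(-1.72144)=-0.30781, 0.15232×(-1.88179)=-0.28663, 0.17219×(-1.75918)=-0.30291, 0.15894×(-1.83923)=-0.29233.
Sum = -1.91729, so H' = 1.917.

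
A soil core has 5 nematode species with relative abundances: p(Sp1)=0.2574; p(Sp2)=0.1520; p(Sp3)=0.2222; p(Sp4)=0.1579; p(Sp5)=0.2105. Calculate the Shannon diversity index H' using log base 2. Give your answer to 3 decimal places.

Each pᵢ log₂ pᵢ term (working shown to 5 dp, full precision carried): 0.2574×(-1.95792)=-0.50397, 0.152×(-2.71786)=-0.41311, 0.2222×(-2.17007)=-0.48219, 0.1579×(-2.66292)=-0.42047, 0.2105×(-2.24811)=-0.47323.
Sum = -2.29297, so H' = 2.293.

2.293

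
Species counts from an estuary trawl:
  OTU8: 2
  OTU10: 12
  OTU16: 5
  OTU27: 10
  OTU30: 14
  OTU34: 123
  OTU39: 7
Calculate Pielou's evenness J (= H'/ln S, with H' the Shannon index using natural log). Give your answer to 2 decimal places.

0.55

Total N = 2+12+5+10+14+123+7 = 173, so the proportions are 0.0116, 0.0694, 0.0289, 0.0578, 0.0809, 0.711, 0.0405 (working shown to 4 dp, full precision carried).
H' = −Σ pᵢ ln pᵢ = −((-0.0516) + (-0.1851) + (-0.1024) + (-0.1648) + (-0.2035) + (-0.2425) + (-0.1298)) = 1.0796.
With S = 7 species, ln S = 1.9459, so J = 1.0796/1.9459 = 0.5548, i.e. 0.55 to 2 decimal places.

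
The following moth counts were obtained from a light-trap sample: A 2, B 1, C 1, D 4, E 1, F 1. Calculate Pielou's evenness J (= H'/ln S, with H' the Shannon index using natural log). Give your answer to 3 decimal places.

Total N = 2+1+1+4+1+1 = 10, so the proportions are 0.2, 0.1, 0.1, 0.4, 0.1, 0.1 (working shown to 5 dp, full precision carried).
H' = −Σ pᵢ ln pᵢ = −((-0.32189) + (-0.23026) + (-0.23026) + (-0.36652) + (-0.23026) + (-0.23026)) = 1.60944.
With S = 6 species, ln S = 1.79176, so J = 1.60944/1.79176 = 0.89824, i.e. 0.898 to 3 decimal places.

0.898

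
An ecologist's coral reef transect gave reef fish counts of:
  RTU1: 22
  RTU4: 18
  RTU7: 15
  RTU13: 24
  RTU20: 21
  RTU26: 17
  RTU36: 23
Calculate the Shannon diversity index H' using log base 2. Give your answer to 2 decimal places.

Total N = 22+18+15+24+21+17+23 = 140, so the proportions are 0.1571, 0.1286, 0.1071, 0.1714, 0.15, 0.1214, 0.1643 (working shown to 4 dp, full precision carried).
Each pᵢ log₂ pᵢ term: 0.1571×(-2.6699)=-0.4195, 0.1286×(-2.9594)=-0.3805, 0.1071×(-3.2224)=-0.3453, 0.1714×(-2.5443)=-0.4362, 0.15×(-2.7370)=-0.4105, 0.1214×(-3.0418)=-0.3694, 0.1643×(-2.6057)=-0.4281.
Sum = -2.7895, so H' = 2.79.

2.79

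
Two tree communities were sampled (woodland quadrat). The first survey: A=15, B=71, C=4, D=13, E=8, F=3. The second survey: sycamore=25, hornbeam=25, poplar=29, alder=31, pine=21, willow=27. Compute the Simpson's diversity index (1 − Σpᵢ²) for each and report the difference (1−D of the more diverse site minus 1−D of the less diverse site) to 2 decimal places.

0.26

The first survey: N=114, proportions 0.13158, 0.62281, 0.03509, 0.11404, 0.07018, 0.02632, giving 1−D = 0.57495 (working shown to 5 dp, full precision carried).
The second survey: N=158, proportions 0.15823, 0.15823, 0.18354, 0.1962, 0.13291, 0.17089, giving 1−D = 0.83088.
Difference = |0.57495 − 0.83088| = 0.25593, i.e. 0.26 to 2 decimal places.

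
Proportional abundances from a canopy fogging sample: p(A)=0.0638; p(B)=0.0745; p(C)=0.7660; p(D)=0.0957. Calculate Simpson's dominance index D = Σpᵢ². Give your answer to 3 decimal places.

0.606

D = 0.0638² + 0.0745² + 0.766² + 0.0957² = 0.00407 + 0.00555 + 0.58676 + 0.00916 = 0.60554 (working shown to 5 dp, full precision carried).
To 3 decimal places, D = 0.606.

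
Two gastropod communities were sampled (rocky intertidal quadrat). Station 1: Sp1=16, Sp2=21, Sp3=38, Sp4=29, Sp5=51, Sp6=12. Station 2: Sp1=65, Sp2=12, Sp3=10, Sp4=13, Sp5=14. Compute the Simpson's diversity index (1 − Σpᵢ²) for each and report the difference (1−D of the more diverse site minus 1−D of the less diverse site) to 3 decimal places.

Station 1: N=167, proportions 0.09581, 0.12575, 0.22754, 0.17365, 0.30539, 0.07186, giving 1−D = 0.79465 (working shown to 5 dp, full precision carried).
Station 2: N=114, proportions 0.57018, 0.10526, 0.08772, 0.11404, 0.12281, giving 1−D = 0.62804.
Difference = |0.79465 − 0.62804| = 0.16661, i.e. 0.167 to 3 decimal places.

0.167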